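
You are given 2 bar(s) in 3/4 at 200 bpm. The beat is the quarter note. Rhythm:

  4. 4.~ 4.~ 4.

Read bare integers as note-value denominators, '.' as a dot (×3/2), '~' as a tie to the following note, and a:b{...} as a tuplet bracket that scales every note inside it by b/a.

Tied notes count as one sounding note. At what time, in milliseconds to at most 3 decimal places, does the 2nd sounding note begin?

1. 0.0ms @ 0 + 450.0ms (3/2)
2. 450.0ms @ 3/2 + 1350.0ms (9/2)

note 2 onset = 3/2b = 450.0ms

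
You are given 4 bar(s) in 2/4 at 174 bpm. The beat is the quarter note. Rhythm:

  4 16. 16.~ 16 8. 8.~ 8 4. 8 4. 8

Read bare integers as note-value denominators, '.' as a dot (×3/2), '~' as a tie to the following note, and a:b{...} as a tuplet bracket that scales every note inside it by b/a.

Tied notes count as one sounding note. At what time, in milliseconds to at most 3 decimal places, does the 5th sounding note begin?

1. 0.0ms @ 0 + 344.828ms (1)
2. 344.828ms @ 1 + 129.31ms (3/8)
3. 474.138ms @ 11/8 + 215.517ms (5/8)
4. 689.655ms @ 2 + 258.621ms (3/4)
5. 948.276ms @ 11/4 + 431.034ms (5/4)
6. 1379.31ms @ 4 + 517.241ms (3/2)
7. 1896.552ms @ 11/2 + 172.414ms (1/2)
8. 2068.966ms @ 6 + 517.241ms (3/2)
9. 2586.207ms @ 15/2 + 172.414ms (1/2)

note 5 onset = 11/4b = 948.276ms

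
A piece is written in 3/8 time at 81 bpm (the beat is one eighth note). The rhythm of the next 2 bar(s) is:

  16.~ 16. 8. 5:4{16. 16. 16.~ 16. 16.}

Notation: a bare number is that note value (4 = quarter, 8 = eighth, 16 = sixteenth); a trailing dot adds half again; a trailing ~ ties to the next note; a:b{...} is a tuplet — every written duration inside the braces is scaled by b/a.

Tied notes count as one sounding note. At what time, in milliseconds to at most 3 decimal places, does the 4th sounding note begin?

note 4 onset = 18/5b = 2666.667ms

1. 0.0ms @ 0 + 1111.111ms (3/2)
2. 1111.111ms @ 3/2 + 1111.111ms (3/2)
3. 2222.222ms @ 3 + 444.444ms (3/5)
4. 2666.667ms @ 18/5 + 444.444ms (3/5)
5. 3111.111ms @ 21/5 + 888.889ms (6/5)
6. 4000.0ms @ 27/5 + 444.444ms (3/5)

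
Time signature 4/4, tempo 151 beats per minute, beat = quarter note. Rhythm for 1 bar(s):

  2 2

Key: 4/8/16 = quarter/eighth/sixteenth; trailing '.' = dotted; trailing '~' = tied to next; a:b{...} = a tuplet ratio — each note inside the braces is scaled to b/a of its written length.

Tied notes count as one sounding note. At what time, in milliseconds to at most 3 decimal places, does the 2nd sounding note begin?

1. 0.0ms @ 0 + 794.702ms (2)
2. 794.702ms @ 2 + 794.702ms (2)

note 2 onset = 2b = 794.702ms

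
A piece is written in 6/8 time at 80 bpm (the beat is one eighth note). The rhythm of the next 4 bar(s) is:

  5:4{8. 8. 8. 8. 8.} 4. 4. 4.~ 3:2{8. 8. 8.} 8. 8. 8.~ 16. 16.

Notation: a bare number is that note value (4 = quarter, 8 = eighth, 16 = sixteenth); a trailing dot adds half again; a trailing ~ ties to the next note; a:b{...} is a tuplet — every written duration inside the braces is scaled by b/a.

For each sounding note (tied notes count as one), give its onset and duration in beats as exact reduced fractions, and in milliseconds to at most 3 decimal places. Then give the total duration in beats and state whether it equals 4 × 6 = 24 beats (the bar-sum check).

1) 0.0ms=0b +900.0ms=6/5b
2) 900.0ms=6/5b +900.0ms=6/5b
3) 1800.0ms=12/5b +900.0ms=6/5b
4) 2700.0ms=18/5b +900.0ms=6/5b
5) 3600.0ms=24/5b +900.0ms=6/5b
6) 4500.0ms=6b +2250.0ms=3b
7) 6750.0ms=9b +2250.0ms=3b
8) 9000.0ms=12b +3000.0ms=4b
9) 12000.0ms=16b +750.0ms=1b
10) 12750.0ms=17b +750.0ms=1b
11) 13500.0ms=18b +1125.0ms=3/2b
12) 14625.0ms=39/2b +1125.0ms=3/2b
13) 15750.0ms=21b +1687.5ms=9/4b
14) 17437.5ms=93/4b +562.5ms=3/4b
Σ=24b of 24 (80bpm 6/8) — PASS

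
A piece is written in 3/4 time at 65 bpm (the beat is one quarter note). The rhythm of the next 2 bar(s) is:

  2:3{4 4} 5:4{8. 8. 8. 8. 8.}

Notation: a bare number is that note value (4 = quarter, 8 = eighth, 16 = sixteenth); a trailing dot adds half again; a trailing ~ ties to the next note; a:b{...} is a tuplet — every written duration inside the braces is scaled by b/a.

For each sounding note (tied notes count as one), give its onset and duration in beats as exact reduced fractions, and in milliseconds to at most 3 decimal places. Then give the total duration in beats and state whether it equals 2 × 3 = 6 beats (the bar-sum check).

1) 0.0ms=0b +1384.615ms=3/2b
2) 1384.615ms=3/2b +1384.615ms=3/2b
3) 2769.231ms=3b +553.846ms=3/5b
4) 3323.077ms=18/5b +553.846ms=3/5b
5) 3876.923ms=21/5b +553.846ms=3/5b
6) 4430.769ms=24/5b +553.846ms=3/5b
7) 4984.615ms=27/5b +553.846ms=3/5b
Σ=6b of 6 (65bpm 3/4) — PASS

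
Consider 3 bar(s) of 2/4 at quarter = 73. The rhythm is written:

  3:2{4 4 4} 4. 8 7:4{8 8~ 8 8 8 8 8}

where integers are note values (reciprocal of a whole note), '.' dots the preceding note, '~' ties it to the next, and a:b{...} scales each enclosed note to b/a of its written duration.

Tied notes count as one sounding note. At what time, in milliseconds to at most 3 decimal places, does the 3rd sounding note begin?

1. 0.0ms @ 0 + 547.945ms (2/3)
2. 547.945ms @ 2/3 + 547.945ms (2/3)
3. 1095.89ms @ 4/3 + 547.945ms (2/3)
4. 1643.836ms @ 2 + 1232.877ms (3/2)
5. 2876.712ms @ 7/2 + 410.959ms (1/2)
6. 3287.671ms @ 4 + 234.834ms (2/7)
7. 3522.505ms @ 30/7 + 469.667ms (4/7)
8. 3992.172ms @ 34/7 + 234.834ms (2/7)
9. 4227.006ms @ 36/7 + 234.834ms (2/7)
10. 4461.84ms @ 38/7 + 234.834ms (2/7)
11. 4696.673ms @ 40/7 + 234.834ms (2/7)

note 3 onset = 4/3b = 1095.89ms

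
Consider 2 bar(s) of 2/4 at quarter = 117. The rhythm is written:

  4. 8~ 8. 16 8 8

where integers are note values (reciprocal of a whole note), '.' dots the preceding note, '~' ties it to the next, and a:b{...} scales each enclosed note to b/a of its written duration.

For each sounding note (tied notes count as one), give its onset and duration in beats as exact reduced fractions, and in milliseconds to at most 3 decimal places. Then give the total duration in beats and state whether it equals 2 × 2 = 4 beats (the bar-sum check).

1) 0.0ms=0b +769.231ms=3/2b
2) 769.231ms=3/2b +641.026ms=5/4b
3) 1410.256ms=11/4b +128.205ms=1/4b
4) 1538.462ms=3b +256.41ms=1/2b
5) 1794.872ms=7/2b +256.41ms=1/2b
Σ=4b of 4 (117bpm 2/4) — PASS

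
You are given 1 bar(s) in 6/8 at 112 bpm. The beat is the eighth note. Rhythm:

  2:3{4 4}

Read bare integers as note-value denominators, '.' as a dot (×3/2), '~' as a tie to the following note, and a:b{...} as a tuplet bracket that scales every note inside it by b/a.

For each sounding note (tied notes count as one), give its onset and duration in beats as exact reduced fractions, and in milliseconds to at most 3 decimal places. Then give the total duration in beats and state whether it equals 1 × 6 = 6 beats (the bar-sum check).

1) 0.0ms=0b +1607.143ms=3b
2) 1607.143ms=3b +1607.143ms=3b
Σ=6b of 6 (112bpm 6/8) — PASS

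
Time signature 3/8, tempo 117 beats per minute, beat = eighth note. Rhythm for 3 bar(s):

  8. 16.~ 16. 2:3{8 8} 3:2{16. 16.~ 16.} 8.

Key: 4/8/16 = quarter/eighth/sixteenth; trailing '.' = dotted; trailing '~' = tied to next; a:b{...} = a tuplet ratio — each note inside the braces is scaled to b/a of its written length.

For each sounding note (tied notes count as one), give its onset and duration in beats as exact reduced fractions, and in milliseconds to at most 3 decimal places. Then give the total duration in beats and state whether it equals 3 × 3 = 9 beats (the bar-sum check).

1) 0.0ms=0b +769.231ms=3/2b
2) 769.231ms=3/2b +769.231ms=3/2b
3) 1538.462ms=3b +769.231ms=3/2b
4) 2307.692ms=9/2b +769.231ms=3/2b
5) 3076.923ms=6b +256.41ms=1/2b
6) 3333.333ms=13/2b +512.821ms=1b
7) 3846.154ms=15/2b +769.231ms=3/2b
Σ=9b of 9 (117bpm 3/8) — PASS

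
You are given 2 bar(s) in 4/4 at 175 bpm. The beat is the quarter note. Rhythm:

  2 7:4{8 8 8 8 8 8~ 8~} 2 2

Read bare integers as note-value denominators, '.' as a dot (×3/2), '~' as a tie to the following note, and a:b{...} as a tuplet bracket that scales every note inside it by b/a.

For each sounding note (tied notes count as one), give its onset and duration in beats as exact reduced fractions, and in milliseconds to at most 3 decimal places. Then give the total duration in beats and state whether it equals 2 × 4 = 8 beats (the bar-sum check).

1) 0.0ms=0b +685.714ms=2b
2) 685.714ms=2b +97.959ms=2/7b
3) 783.673ms=16/7b +97.959ms=2/7b
4) 881.633ms=18/7b +97.959ms=2/7b
5) 979.592ms=20/7b +97.959ms=2/7b
6) 1077.551ms=22/7b +97.959ms=2/7b
7) 1175.51ms=24/7b +881.633ms=18/7b
8) 2057.143ms=6b +685.714ms=2b
Σ=8b of 8 (175bpm 4/4) — PASS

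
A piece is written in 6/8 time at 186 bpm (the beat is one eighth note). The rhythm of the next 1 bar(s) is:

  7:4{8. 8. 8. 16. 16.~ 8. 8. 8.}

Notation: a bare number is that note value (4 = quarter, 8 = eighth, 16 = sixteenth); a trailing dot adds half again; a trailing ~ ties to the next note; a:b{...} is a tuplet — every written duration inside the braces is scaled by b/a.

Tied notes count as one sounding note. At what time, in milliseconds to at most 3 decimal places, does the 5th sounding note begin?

note 5 onset = 3b = 967.742ms

1. 0.0ms @ 0 + 276.498ms (6/7)
2. 276.498ms @ 6/7 + 276.498ms (6/7)
3. 552.995ms @ 12/7 + 276.498ms (6/7)
4. 829.493ms @ 18/7 + 138.249ms (3/7)
5. 967.742ms @ 3 + 414.747ms (9/7)
6. 1382.488ms @ 30/7 + 276.498ms (6/7)
7. 1658.986ms @ 36/7 + 276.498ms (6/7)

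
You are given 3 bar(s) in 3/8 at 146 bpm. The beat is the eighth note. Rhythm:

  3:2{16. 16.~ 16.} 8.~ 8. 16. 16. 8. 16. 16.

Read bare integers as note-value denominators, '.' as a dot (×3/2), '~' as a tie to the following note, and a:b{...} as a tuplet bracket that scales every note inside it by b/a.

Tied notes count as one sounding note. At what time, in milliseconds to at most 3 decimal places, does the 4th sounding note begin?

1. 0.0ms @ 0 + 205.479ms (1/2)
2. 205.479ms @ 1/2 + 410.959ms (1)
3. 616.438ms @ 3/2 + 1232.877ms (3)
4. 1849.315ms @ 9/2 + 308.219ms (3/4)
5. 2157.534ms @ 21/4 + 308.219ms (3/4)
6. 2465.753ms @ 6 + 616.438ms (3/2)
7. 3082.192ms @ 15/2 + 308.219ms (3/4)
8. 3390.411ms @ 33/4 + 308.219ms (3/4)

note 4 onset = 9/2b = 1849.315ms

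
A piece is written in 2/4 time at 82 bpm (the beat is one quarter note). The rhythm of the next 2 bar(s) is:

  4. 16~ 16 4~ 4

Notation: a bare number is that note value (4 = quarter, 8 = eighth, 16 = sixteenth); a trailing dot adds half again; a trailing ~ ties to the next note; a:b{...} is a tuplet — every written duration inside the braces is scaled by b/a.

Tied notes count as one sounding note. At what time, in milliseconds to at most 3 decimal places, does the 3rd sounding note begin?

1. 0.0ms @ 0 + 1097.561ms (3/2)
2. 1097.561ms @ 3/2 + 365.854ms (1/2)
3. 1463.415ms @ 2 + 1463.415ms (2)

note 3 onset = 2b = 1463.415ms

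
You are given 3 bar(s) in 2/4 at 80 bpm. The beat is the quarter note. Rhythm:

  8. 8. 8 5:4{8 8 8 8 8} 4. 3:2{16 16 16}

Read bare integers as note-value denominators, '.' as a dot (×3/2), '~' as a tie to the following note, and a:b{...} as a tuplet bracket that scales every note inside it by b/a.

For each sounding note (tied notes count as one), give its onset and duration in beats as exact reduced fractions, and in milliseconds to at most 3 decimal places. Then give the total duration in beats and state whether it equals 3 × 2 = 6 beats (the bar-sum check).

1) 0.0ms=0b +562.5ms=3/4b
2) 562.5ms=3/4b +562.5ms=3/4b
3) 1125.0ms=3/2b +375.0ms=1/2b
4) 1500.0ms=2b +300.0ms=2/5b
5) 1800.0ms=12/5b +300.0ms=2/5b
6) 2100.0ms=14/5b +300.0ms=2/5b
7) 2400.0ms=16/5b +300.0ms=2/5b
8) 2700.0ms=18/5b +300.0ms=2/5b
9) 3000.0ms=4b +1125.0ms=3/2b
10) 4125.0ms=11/2b +125.0ms=1/6b
11) 4250.0ms=17/3b +125.0ms=1/6b
12) 4375.0ms=35/6b +125.0ms=1/6b
Σ=6b of 6 (80bpm 2/4) — PASS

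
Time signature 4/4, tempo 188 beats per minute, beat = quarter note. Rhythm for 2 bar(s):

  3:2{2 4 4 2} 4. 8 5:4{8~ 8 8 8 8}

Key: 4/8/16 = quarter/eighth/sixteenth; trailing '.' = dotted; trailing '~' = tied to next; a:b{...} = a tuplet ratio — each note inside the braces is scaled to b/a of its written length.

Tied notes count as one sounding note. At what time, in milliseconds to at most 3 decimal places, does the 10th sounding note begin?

note 10 onset = 38/5b = 2425.532ms

1. 0.0ms @ 0 + 425.532ms (4/3)
2. 425.532ms @ 4/3 + 212.766ms (2/3)
3. 638.298ms @ 2 + 212.766ms (2/3)
4. 851.064ms @ 8/3 + 425.532ms (4/3)
5. 1276.596ms @ 4 + 478.723ms (3/2)
6. 1755.319ms @ 11/2 + 159.574ms (1/2)
7. 1914.894ms @ 6 + 255.319ms (4/5)
8. 2170.213ms @ 34/5 + 127.66ms (2/5)
9. 2297.872ms @ 36/5 + 127.66ms (2/5)
10. 2425.532ms @ 38/5 + 127.66ms (2/5)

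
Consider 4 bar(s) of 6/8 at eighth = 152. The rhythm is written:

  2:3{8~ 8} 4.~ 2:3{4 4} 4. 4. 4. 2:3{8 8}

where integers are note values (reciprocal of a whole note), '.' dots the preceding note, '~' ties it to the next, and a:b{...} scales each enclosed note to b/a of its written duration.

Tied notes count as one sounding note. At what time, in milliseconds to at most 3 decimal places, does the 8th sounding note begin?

note 8 onset = 45/2b = 8881.579ms

1. 0.0ms @ 0 + 1184.211ms (3)
2. 1184.211ms @ 3 + 2368.421ms (6)
3. 3552.632ms @ 9 + 1184.211ms (3)
4. 4736.842ms @ 12 + 1184.211ms (3)
5. 5921.053ms @ 15 + 1184.211ms (3)
6. 7105.263ms @ 18 + 1184.211ms (3)
7. 8289.474ms @ 21 + 592.105ms (3/2)
8. 8881.579ms @ 45/2 + 592.105ms (3/2)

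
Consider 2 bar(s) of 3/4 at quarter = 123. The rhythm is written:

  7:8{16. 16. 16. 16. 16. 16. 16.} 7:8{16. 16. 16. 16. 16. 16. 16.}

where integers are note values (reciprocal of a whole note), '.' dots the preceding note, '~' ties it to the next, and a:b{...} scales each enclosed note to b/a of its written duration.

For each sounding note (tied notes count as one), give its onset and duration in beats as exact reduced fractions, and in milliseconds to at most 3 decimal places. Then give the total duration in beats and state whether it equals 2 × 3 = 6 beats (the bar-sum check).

1) 0.0ms=0b +209.059ms=3/7b
2) 209.059ms=3/7b +209.059ms=3/7b
3) 418.118ms=6/7b +209.059ms=3/7b
4) 627.178ms=9/7b +209.059ms=3/7b
5) 836.237ms=12/7b +209.059ms=3/7b
6) 1045.296ms=15/7b +209.059ms=3/7b
7) 1254.355ms=18/7b +209.059ms=3/7b
8) 1463.415ms=3b +209.059ms=3/7b
9) 1672.474ms=24/7b +209.059ms=3/7b
10) 1881.533ms=27/7b +209.059ms=3/7b
11) 2090.592ms=30/7b +209.059ms=3/7b
12) 2299.652ms=33/7b +209.059ms=3/7b
13) 2508.711ms=36/7b +209.059ms=3/7b
14) 2717.77ms=39/7b +209.059ms=3/7b
Σ=6b of 6 (123bpm 3/4) — PASS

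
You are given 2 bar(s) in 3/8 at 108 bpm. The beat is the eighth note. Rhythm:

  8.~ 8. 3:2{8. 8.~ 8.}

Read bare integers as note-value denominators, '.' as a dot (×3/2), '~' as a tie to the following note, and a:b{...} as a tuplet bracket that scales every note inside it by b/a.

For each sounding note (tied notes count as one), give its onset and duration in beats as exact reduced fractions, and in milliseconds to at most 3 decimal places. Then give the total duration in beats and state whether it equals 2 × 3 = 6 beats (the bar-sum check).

1) 0.0ms=0b +1666.667ms=3b
2) 1666.667ms=3b +555.556ms=1b
3) 2222.222ms=4b +1111.111ms=2b
Σ=6b of 6 (108bpm 3/8) — PASS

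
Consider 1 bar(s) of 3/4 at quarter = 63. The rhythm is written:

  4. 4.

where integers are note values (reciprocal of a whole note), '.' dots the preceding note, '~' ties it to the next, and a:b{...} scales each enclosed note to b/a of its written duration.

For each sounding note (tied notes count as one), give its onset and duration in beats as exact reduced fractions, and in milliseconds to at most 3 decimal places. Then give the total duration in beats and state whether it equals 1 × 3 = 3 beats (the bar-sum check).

1) 0.0ms=0b +1428.571ms=3/2b
2) 1428.571ms=3/2b +1428.571ms=3/2b
Σ=3b of 3 (63bpm 3/4) — PASS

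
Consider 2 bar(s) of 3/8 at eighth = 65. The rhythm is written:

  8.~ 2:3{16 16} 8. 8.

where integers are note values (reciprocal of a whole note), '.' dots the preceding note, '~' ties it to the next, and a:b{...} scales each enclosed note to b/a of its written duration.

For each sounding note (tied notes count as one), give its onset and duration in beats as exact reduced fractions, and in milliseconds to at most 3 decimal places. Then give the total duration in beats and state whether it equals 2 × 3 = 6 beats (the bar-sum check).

1) 0.0ms=0b +2076.923ms=9/4b
2) 2076.923ms=9/4b +692.308ms=3/4b
3) 2769.231ms=3b +1384.615ms=3/2b
4) 4153.846ms=9/2b +1384.615ms=3/2b
Σ=6b of 6 (65bpm 3/8) — PASS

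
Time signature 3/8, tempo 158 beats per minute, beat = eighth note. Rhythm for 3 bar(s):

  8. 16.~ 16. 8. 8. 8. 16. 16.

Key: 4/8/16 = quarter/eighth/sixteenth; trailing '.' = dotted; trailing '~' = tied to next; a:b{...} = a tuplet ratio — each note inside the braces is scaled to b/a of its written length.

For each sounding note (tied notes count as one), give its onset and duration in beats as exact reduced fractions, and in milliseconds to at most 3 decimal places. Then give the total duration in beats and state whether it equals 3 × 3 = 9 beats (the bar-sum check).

1) 0.0ms=0b +569.62ms=3/2b
2) 569.62ms=3/2b +569.62ms=3/2b
3) 1139.241ms=3b +569.62ms=3/2b
4) 1708.861ms=9/2b +569.62ms=3/2b
5) 2278.481ms=6b +569.62ms=3/2b
6) 2848.101ms=15/2b +284.81ms=3/4b
7) 3132.911ms=33/4b +284.81ms=3/4b
Σ=9b of 9 (158bpm 3/8) — PASS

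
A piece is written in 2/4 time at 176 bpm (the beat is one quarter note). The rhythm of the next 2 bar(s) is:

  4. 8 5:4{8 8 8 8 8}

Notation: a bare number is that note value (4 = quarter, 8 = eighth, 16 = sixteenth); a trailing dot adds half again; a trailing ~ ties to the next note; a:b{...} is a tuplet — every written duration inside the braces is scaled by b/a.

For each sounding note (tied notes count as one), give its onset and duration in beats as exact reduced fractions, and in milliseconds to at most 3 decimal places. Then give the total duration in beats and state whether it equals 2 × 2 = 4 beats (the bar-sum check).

1) 0.0ms=0b +511.364ms=3/2b
2) 511.364ms=3/2b +170.455ms=1/2b
3) 681.818ms=2b +136.364ms=2/5b
4) 818.182ms=12/5b +136.364ms=2/5b
5) 954.545ms=14/5b +136.364ms=2/5b
6) 1090.909ms=16/5b +136.364ms=2/5b
7) 1227.273ms=18/5b +136.364ms=2/5b
Σ=4b of 4 (176bpm 2/4) — PASS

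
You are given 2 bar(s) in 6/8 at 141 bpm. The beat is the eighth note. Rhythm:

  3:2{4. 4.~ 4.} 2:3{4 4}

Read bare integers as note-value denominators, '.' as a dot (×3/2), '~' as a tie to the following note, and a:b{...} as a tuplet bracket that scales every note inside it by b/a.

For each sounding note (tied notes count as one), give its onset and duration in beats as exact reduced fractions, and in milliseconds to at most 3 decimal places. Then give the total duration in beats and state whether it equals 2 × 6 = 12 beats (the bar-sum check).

1) 0.0ms=0b +851.064ms=2b
2) 851.064ms=2b +1702.128ms=4b
3) 2553.191ms=6b +1276.596ms=3b
4) 3829.787ms=9b +1276.596ms=3b
Σ=12b of 12 (141bpm 6/8) — PASS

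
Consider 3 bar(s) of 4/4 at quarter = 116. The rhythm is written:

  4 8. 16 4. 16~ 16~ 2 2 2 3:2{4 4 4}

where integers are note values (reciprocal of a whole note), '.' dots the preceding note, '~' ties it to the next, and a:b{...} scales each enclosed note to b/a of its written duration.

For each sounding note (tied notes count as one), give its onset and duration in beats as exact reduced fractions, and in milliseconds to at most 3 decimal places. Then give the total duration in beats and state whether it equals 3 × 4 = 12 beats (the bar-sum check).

1) 0.0ms=0b +517.241ms=1b
2) 517.241ms=1b +387.931ms=3/4b
3) 905.172ms=7/4b +129.31ms=1/4b
4) 1034.483ms=2b +775.862ms=3/2b
5) 1810.345ms=7/2b +1293.103ms=5/2b
6) 3103.448ms=6b +1034.483ms=2b
7) 4137.931ms=8b +1034.483ms=2b
8) 5172.414ms=10b +344.828ms=2/3b
9) 5517.241ms=32/3b +344.828ms=2/3b
10) 5862.069ms=34/3b +344.828ms=2/3b
Σ=12b of 12 (116bpm 4/4) — PASS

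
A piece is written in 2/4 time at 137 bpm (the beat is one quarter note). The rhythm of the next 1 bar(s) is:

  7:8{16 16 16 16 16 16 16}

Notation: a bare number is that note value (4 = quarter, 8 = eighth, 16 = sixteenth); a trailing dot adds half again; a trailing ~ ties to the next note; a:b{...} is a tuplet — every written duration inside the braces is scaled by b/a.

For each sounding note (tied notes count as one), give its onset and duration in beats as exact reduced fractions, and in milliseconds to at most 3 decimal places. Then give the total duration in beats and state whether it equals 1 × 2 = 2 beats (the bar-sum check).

1) 0.0ms=0b +125.13ms=2/7b
2) 125.13ms=2/7b +125.13ms=2/7b
3) 250.261ms=4/7b +125.13ms=2/7b
4) 375.391ms=6/7b +125.13ms=2/7b
5) 500.521ms=8/7b +125.13ms=2/7b
6) 625.652ms=10/7b +125.13ms=2/7b
7) 750.782ms=12/7b +125.13ms=2/7b
Σ=2b of 2 (137bpm 2/4) — PASS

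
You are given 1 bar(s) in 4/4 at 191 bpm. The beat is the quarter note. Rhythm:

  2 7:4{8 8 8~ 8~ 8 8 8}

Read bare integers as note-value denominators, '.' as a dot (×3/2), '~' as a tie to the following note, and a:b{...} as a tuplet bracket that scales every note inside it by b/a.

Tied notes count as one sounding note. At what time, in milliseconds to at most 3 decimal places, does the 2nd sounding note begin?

note 2 onset = 2b = 628.272ms

1. 0.0ms @ 0 + 628.272ms (2)
2. 628.272ms @ 2 + 89.753ms (2/7)
3. 718.025ms @ 16/7 + 89.753ms (2/7)
4. 807.779ms @ 18/7 + 269.26ms (6/7)
5. 1077.038ms @ 24/7 + 89.753ms (2/7)
6. 1166.791ms @ 26/7 + 89.753ms (2/7)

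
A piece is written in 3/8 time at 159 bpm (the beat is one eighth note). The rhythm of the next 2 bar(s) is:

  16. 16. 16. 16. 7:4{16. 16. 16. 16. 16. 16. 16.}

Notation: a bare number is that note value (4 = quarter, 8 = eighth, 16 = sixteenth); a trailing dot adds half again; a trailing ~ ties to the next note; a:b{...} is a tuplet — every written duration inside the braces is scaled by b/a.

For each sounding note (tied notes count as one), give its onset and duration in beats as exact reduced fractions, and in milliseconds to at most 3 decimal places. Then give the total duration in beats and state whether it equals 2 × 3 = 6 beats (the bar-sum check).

1) 0.0ms=0b +283.019ms=3/4b
2) 283.019ms=3/4b +283.019ms=3/4b
3) 566.038ms=3/2b +283.019ms=3/4b
4) 849.057ms=9/4b +283.019ms=3/4b
5) 1132.075ms=3b +161.725ms=3/7b
6) 1293.801ms=24/7b +161.725ms=3/7b
7) 1455.526ms=27/7b +161.725ms=3/7b
8) 1617.251ms=30/7b +161.725ms=3/7b
9) 1778.976ms=33/7b +161.725ms=3/7b
10) 1940.701ms=36/7b +161.725ms=3/7b
11) 2102.426ms=39/7b +161.725ms=3/7b
Σ=6b of 6 (159bpm 3/8) — PASS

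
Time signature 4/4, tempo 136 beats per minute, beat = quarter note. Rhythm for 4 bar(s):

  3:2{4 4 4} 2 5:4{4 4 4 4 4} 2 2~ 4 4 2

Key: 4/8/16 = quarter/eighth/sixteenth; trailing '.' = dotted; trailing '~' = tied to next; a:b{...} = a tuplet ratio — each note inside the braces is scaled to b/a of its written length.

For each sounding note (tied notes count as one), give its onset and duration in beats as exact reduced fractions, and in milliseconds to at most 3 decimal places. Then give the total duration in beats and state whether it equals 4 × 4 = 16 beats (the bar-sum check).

1) 0.0ms=0b +294.118ms=2/3b
2) 294.118ms=2/3b +294.118ms=2/3b
3) 588.235ms=4/3b +294.118ms=2/3b
4) 882.353ms=2b +882.353ms=2b
5) 1764.706ms=4b +352.941ms=4/5b
6) 2117.647ms=24/5b +352.941ms=4/5b
7) 2470.588ms=28/5b +352.941ms=4/5b
8) 2823.529ms=32/5b +352.941ms=4/5b
9) 3176.471ms=36/5b +352.941ms=4/5b
10) 3529.412ms=8b +882.353ms=2b
11) 4411.765ms=10b +1323.529ms=3b
12) 5735.294ms=13b +441.176ms=1b
13) 6176.471ms=14b +882.353ms=2b
Σ=16b of 16 (136bpm 4/4) — PASS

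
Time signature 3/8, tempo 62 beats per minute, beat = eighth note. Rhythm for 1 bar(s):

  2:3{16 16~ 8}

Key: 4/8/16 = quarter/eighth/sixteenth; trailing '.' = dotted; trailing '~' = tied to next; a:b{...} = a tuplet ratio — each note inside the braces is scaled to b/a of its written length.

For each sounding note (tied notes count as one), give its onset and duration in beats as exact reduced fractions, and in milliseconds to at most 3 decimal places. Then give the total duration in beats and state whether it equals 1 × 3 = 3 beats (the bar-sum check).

1) 0.0ms=0b +725.806ms=3/4b
2) 725.806ms=3/4b +2177.419ms=9/4b
Σ=3b of 3 (62bpm 3/8) — PASS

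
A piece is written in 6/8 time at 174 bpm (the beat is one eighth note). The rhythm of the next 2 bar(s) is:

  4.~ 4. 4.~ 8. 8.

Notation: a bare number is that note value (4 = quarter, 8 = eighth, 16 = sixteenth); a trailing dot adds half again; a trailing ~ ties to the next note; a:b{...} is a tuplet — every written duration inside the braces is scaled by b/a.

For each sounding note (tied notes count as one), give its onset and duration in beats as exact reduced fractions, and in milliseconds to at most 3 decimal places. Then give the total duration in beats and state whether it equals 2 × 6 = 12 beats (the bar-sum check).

1) 0.0ms=0b +2068.966ms=6b
2) 2068.966ms=6b +1551.724ms=9/2b
3) 3620.69ms=21/2b +517.241ms=3/2b
Σ=12b of 12 (174bpm 6/8) — PASS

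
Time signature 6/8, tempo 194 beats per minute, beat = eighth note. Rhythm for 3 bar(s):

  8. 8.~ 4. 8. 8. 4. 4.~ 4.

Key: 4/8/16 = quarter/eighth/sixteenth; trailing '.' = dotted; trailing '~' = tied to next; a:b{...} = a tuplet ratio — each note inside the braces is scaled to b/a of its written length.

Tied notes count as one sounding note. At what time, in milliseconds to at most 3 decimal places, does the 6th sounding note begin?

1. 0.0ms @ 0 + 463.918ms (3/2)
2. 463.918ms @ 3/2 + 1391.753ms (9/2)
3. 1855.67ms @ 6 + 463.918ms (3/2)
4. 2319.588ms @ 15/2 + 463.918ms (3/2)
5. 2783.505ms @ 9 + 927.835ms (3)
6. 3711.34ms @ 12 + 1855.67ms (6)

note 6 onset = 12b = 3711.34ms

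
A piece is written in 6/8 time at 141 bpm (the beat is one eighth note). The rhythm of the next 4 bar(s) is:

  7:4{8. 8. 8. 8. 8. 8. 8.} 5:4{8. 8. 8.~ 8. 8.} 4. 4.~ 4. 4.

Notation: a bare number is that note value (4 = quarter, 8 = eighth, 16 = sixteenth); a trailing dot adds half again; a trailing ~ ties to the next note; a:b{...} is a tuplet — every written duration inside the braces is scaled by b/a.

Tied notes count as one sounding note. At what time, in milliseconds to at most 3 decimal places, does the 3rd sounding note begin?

1. 0.0ms @ 0 + 364.742ms (6/7)
2. 364.742ms @ 6/7 + 364.742ms (6/7)
3. 729.483ms @ 12/7 + 364.742ms (6/7)
4. 1094.225ms @ 18/7 + 364.742ms (6/7)
5. 1458.967ms @ 24/7 + 364.742ms (6/7)
6. 1823.708ms @ 30/7 + 364.742ms (6/7)
7. 2188.45ms @ 36/7 + 364.742ms (6/7)
8. 2553.191ms @ 6 + 510.638ms (6/5)
9. 3063.83ms @ 36/5 + 510.638ms (6/5)
10. 3574.468ms @ 42/5 + 1021.277ms (12/5)
11. 4595.745ms @ 54/5 + 510.638ms (6/5)
12. 5106.383ms @ 12 + 1276.596ms (3)
13. 6382.979ms @ 15 + 2553.191ms (6)
14. 8936.17ms @ 21 + 1276.596ms (3)

note 3 onset = 12/7b = 729.483ms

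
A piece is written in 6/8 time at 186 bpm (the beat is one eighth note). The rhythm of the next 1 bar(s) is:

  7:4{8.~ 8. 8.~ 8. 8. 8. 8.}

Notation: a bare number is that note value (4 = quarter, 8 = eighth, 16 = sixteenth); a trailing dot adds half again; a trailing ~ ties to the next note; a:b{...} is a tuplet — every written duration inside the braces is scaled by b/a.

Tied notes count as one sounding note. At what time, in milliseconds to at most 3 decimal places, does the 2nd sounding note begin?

note 2 onset = 12/7b = 552.995ms

1. 0.0ms @ 0 + 552.995ms (12/7)
2. 552.995ms @ 12/7 + 552.995ms (12/7)
3. 1105.991ms @ 24/7 + 276.498ms (6/7)
4. 1382.488ms @ 30/7 + 276.498ms (6/7)
5. 1658.986ms @ 36/7 + 276.498ms (6/7)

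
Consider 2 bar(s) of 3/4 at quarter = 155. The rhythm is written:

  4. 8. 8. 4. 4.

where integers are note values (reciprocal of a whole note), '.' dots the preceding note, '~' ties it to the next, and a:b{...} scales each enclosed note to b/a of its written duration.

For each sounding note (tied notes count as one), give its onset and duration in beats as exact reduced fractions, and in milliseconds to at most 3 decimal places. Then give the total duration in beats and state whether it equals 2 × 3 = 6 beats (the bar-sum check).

1) 0.0ms=0b +580.645ms=3/2b
2) 580.645ms=3/2b +290.323ms=3/4b
3) 870.968ms=9/4b +290.323ms=3/4b
4) 1161.29ms=3b +580.645ms=3/2b
5) 1741.935ms=9/2b +580.645ms=3/2b
Σ=6b of 6 (155bpm 3/4) — PASS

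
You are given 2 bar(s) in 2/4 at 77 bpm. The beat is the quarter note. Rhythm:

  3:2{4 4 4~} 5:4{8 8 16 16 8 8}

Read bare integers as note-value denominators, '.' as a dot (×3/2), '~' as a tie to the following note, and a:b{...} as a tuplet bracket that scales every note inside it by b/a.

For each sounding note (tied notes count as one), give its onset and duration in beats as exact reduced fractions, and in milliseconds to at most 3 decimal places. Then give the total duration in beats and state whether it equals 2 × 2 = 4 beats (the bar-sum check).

1) 0.0ms=0b +519.481ms=2/3b
2) 519.481ms=2/3b +519.481ms=2/3b
3) 1038.961ms=4/3b +831.169ms=16/15b
4) 1870.13ms=12/5b +311.688ms=2/5b
5) 2181.818ms=14/5b +155.844ms=1/5b
6) 2337.662ms=3b +155.844ms=1/5b
7) 2493.506ms=16/5b +311.688ms=2/5b
8) 2805.195ms=18/5b +311.688ms=2/5b
Σ=4b of 4 (77bpm 2/4) — PASS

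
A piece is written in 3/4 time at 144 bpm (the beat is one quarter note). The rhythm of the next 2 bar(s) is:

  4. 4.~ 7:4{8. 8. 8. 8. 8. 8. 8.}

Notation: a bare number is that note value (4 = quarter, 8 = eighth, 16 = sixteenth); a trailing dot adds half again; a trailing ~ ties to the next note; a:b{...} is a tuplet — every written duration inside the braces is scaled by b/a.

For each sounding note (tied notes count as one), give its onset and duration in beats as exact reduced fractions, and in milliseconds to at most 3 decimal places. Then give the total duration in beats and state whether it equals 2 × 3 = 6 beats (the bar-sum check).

1) 0.0ms=0b +625.0ms=3/2b
2) 625.0ms=3/2b +803.571ms=27/14b
3) 1428.571ms=24/7b +178.571ms=3/7b
4) 1607.143ms=27/7b +178.571ms=3/7b
5) 1785.714ms=30/7b +178.571ms=3/7b
6) 1964.286ms=33/7b +178.571ms=3/7b
7) 2142.857ms=36/7b +178.571ms=3/7b
8) 2321.429ms=39/7b +178.571ms=3/7b
Σ=6b of 6 (144bpm 3/4) — PASS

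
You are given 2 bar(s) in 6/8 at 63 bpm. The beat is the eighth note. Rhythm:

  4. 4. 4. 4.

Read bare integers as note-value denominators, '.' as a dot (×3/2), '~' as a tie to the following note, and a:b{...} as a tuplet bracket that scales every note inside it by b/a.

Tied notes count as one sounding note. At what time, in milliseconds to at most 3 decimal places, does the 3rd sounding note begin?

1. 0.0ms @ 0 + 2857.143ms (3)
2. 2857.143ms @ 3 + 2857.143ms (3)
3. 5714.286ms @ 6 + 2857.143ms (3)
4. 8571.429ms @ 9 + 2857.143ms (3)

note 3 onset = 6b = 5714.286ms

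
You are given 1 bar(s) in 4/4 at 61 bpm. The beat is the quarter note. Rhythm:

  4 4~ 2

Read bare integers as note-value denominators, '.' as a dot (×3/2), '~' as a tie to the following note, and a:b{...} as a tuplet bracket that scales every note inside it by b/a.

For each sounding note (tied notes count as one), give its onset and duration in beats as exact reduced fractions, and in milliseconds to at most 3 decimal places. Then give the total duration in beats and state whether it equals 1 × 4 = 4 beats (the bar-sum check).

1) 0.0ms=0b +983.607ms=1b
2) 983.607ms=1b +2950.82ms=3b
Σ=4b of 4 (61bpm 4/4) — PASS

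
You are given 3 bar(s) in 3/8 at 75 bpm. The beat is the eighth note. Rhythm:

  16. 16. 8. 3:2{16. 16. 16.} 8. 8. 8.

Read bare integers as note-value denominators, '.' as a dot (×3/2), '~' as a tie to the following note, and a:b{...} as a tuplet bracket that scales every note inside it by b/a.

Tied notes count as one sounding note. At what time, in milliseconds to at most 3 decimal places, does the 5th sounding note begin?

1. 0.0ms @ 0 + 600.0ms (3/4)
2. 600.0ms @ 3/4 + 600.0ms (3/4)
3. 1200.0ms @ 3/2 + 1200.0ms (3/2)
4. 2400.0ms @ 3 + 400.0ms (1/2)
5. 2800.0ms @ 7/2 + 400.0ms (1/2)
6. 3200.0ms @ 4 + 400.0ms (1/2)
7. 3600.0ms @ 9/2 + 1200.0ms (3/2)
8. 4800.0ms @ 6 + 1200.0ms (3/2)
9. 6000.0ms @ 15/2 + 1200.0ms (3/2)

note 5 onset = 7/2b = 2800.0ms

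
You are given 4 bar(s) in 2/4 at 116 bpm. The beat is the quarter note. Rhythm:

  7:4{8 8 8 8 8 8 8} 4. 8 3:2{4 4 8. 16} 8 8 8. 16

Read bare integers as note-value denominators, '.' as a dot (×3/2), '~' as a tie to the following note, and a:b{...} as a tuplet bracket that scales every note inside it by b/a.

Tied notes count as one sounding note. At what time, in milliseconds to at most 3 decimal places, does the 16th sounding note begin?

note 16 onset = 7b = 3620.69ms

1. 0.0ms @ 0 + 147.783ms (2/7)
2. 147.783ms @ 2/7 + 147.783ms (2/7)
3. 295.567ms @ 4/7 + 147.783ms (2/7)
4. 443.35ms @ 6/7 + 147.783ms (2/7)
5. 591.133ms @ 8/7 + 147.783ms (2/7)
6. 738.916ms @ 10/7 + 147.783ms (2/7)
7. 886.7ms @ 12/7 + 147.783ms (2/7)
8. 1034.483ms @ 2 + 775.862ms (3/2)
9. 1810.345ms @ 7/2 + 258.621ms (1/2)
10. 2068.966ms @ 4 + 344.828ms (2/3)
11. 2413.793ms @ 14/3 + 344.828ms (2/3)
12. 2758.621ms @ 16/3 + 258.621ms (1/2)
13. 3017.241ms @ 35/6 + 86.207ms (1/6)
14. 3103.448ms @ 6 + 258.621ms (1/2)
15. 3362.069ms @ 13/2 + 258.621ms (1/2)
16. 3620.69ms @ 7 + 387.931ms (3/4)
17. 4008.621ms @ 31/4 + 129.31ms (1/4)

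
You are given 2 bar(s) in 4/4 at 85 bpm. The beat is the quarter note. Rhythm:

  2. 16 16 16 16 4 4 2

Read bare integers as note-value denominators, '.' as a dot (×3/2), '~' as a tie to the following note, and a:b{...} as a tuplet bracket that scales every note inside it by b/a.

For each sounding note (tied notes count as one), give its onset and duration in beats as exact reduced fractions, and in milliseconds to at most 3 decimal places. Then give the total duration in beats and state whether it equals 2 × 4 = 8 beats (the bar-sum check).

1) 0.0ms=0b +2117.647ms=3b
2) 2117.647ms=3b +176.471ms=1/4b
3) 2294.118ms=13/4b +176.471ms=1/4b
4) 2470.588ms=7/2b +176.471ms=1/4b
5) 2647.059ms=15/4b +176.471ms=1/4b
6) 2823.529ms=4b +705.882ms=1b
7) 3529.412ms=5b +705.882ms=1b
8) 4235.294ms=6b +1411.765ms=2b
Σ=8b of 8 (85bpm 4/4) — PASS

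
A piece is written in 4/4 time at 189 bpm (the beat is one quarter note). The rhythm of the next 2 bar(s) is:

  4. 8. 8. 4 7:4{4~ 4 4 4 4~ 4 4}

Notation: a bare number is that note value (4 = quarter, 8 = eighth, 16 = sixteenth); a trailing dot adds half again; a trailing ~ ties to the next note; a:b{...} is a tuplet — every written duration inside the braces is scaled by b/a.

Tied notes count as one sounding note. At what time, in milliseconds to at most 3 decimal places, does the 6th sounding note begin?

note 6 onset = 36/7b = 1632.653ms

1. 0.0ms @ 0 + 476.19ms (3/2)
2. 476.19ms @ 3/2 + 238.095ms (3/4)
3. 714.286ms @ 9/4 + 238.095ms (3/4)
4. 952.381ms @ 3 + 317.46ms (1)
5. 1269.841ms @ 4 + 362.812ms (8/7)
6. 1632.653ms @ 36/7 + 181.406ms (4/7)
7. 1814.059ms @ 40/7 + 181.406ms (4/7)
8. 1995.465ms @ 44/7 + 362.812ms (8/7)
9. 2358.277ms @ 52/7 + 181.406ms (4/7)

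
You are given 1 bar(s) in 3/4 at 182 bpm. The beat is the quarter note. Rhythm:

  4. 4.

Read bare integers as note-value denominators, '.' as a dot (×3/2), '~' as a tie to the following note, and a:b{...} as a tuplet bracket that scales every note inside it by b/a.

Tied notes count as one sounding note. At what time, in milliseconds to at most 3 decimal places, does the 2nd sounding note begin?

note 2 onset = 3/2b = 494.505ms

1. 0.0ms @ 0 + 494.505ms (3/2)
2. 494.505ms @ 3/2 + 494.505ms (3/2)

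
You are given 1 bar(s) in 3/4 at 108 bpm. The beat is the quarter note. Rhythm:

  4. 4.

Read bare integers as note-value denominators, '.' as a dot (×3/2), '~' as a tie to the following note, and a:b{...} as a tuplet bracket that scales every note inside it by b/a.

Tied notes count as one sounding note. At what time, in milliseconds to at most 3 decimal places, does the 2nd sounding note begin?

1. 0.0ms @ 0 + 833.333ms (3/2)
2. 833.333ms @ 3/2 + 833.333ms (3/2)

note 2 onset = 3/2b = 833.333ms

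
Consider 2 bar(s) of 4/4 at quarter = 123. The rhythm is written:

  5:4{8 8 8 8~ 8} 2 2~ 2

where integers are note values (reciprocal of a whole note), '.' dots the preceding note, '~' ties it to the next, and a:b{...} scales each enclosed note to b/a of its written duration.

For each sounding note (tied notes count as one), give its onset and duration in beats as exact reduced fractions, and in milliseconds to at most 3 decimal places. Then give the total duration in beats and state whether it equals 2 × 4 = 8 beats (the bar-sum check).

1) 0.0ms=0b +195.122ms=2/5b
2) 195.122ms=2/5b +195.122ms=2/5b
3) 390.244ms=4/5b +195.122ms=2/5b
4) 585.366ms=6/5b +390.244ms=4/5b
5) 975.61ms=2b +975.61ms=2b
6) 1951.22ms=4b +1951.22ms=4b
Σ=8b of 8 (123bpm 4/4) — PASS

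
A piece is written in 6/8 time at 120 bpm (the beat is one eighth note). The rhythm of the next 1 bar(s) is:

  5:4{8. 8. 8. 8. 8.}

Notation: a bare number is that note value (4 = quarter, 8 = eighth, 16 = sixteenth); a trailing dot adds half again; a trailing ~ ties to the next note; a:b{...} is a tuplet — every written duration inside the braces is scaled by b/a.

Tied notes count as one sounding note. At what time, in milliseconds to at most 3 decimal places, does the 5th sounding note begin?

note 5 onset = 24/5b = 2400.0ms

1. 0.0ms @ 0 + 600.0ms (6/5)
2. 600.0ms @ 6/5 + 600.0ms (6/5)
3. 1200.0ms @ 12/5 + 600.0ms (6/5)
4. 1800.0ms @ 18/5 + 600.0ms (6/5)
5. 2400.0ms @ 24/5 + 600.0ms (6/5)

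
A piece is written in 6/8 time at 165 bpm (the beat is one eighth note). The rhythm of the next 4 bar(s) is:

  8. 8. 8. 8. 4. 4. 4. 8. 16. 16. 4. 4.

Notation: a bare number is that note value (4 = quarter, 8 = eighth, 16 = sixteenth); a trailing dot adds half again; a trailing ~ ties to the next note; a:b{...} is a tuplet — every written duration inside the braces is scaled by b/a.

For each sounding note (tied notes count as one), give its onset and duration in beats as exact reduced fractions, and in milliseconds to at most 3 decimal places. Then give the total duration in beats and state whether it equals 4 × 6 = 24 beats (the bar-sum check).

1) 0.0ms=0b +545.455ms=3/2b
2) 545.455ms=3/2b +545.455ms=3/2b
3) 1090.909ms=3b +545.455ms=3/2b
4) 1636.364ms=9/2b +545.455ms=3/2b
5) 2181.818ms=6b +1090.909ms=3b
6) 3272.727ms=9b +1090.909ms=3b
7) 4363.636ms=12b +1090.909ms=3b
8) 5454.545ms=15b +545.455ms=3/2b
9) 6000.0ms=33/2b +272.727ms=3/4b
10) 6272.727ms=69/4b +272.727ms=3/4b
11) 6545.455ms=18b +1090.909ms=3b
12) 7636.364ms=21b +1090.909ms=3b
Σ=24b of 24 (165bpm 6/8) — PASS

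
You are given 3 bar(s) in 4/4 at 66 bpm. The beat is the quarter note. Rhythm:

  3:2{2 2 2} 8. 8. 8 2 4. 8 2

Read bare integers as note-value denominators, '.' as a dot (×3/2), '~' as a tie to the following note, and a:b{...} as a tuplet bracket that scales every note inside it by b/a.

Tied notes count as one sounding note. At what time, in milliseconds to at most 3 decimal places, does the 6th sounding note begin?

note 6 onset = 11/2b = 5000.0ms

1. 0.0ms @ 0 + 1212.121ms (4/3)
2. 1212.121ms @ 4/3 + 1212.121ms (4/3)
3. 2424.242ms @ 8/3 + 1212.121ms (4/3)
4. 3636.364ms @ 4 + 681.818ms (3/4)
5. 4318.182ms @ 19/4 + 681.818ms (3/4)
6. 5000.0ms @ 11/2 + 454.545ms (1/2)
7. 5454.545ms @ 6 + 1818.182ms (2)
8. 7272.727ms @ 8 + 1363.636ms (3/2)
9. 8636.364ms @ 19/2 + 454.545ms (1/2)
10. 9090.909ms @ 10 + 1818.182ms (2)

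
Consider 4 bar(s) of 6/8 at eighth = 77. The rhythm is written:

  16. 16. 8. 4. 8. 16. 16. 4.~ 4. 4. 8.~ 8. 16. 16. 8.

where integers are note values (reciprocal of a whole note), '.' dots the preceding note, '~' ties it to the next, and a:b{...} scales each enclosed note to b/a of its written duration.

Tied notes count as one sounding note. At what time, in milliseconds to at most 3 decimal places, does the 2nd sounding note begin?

note 2 onset = 3/4b = 584.416ms

1. 0.0ms @ 0 + 584.416ms (3/4)
2. 584.416ms @ 3/4 + 584.416ms (3/4)
3. 1168.831ms @ 3/2 + 1168.831ms (3/2)
4. 2337.662ms @ 3 + 2337.662ms (3)
5. 4675.325ms @ 6 + 1168.831ms (3/2)
6. 5844.156ms @ 15/2 + 584.416ms (3/4)
7. 6428.571ms @ 33/4 + 584.416ms (3/4)
8. 7012.987ms @ 9 + 4675.325ms (6)
9. 11688.312ms @ 15 + 2337.662ms (3)
10. 14025.974ms @ 18 + 2337.662ms (3)
11. 16363.636ms @ 21 + 584.416ms (3/4)
12. 16948.052ms @ 87/4 + 584.416ms (3/4)
13. 17532.468ms @ 45/2 + 1168.831ms (3/2)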